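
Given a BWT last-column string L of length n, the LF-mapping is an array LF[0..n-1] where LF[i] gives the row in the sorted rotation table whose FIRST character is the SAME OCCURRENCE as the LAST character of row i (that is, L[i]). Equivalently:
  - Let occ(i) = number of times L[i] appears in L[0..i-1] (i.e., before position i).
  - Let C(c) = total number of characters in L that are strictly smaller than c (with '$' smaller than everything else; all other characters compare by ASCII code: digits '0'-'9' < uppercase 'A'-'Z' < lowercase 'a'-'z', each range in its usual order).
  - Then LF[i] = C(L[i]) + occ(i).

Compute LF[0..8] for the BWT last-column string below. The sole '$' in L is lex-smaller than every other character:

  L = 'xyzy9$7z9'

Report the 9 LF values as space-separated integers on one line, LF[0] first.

Answer: 4 5 7 6 2 0 1 8 3

Derivation:
Char counts: '$':1, '7':1, '9':2, 'x':1, 'y':2, 'z':2
C (first-col start): C('$')=0, C('7')=1, C('9')=2, C('x')=4, C('y')=5, C('z')=7
L[0]='x': occ=0, LF[0]=C('x')+0=4+0=4
L[1]='y': occ=0, LF[1]=C('y')+0=5+0=5
L[2]='z': occ=0, LF[2]=C('z')+0=7+0=7
L[3]='y': occ=1, LF[3]=C('y')+1=5+1=6
L[4]='9': occ=0, LF[4]=C('9')+0=2+0=2
L[5]='$': occ=0, LF[5]=C('$')+0=0+0=0
L[6]='7': occ=0, LF[6]=C('7')+0=1+0=1
L[7]='z': occ=1, LF[7]=C('z')+1=7+1=8
L[8]='9': occ=1, LF[8]=C('9')+1=2+1=3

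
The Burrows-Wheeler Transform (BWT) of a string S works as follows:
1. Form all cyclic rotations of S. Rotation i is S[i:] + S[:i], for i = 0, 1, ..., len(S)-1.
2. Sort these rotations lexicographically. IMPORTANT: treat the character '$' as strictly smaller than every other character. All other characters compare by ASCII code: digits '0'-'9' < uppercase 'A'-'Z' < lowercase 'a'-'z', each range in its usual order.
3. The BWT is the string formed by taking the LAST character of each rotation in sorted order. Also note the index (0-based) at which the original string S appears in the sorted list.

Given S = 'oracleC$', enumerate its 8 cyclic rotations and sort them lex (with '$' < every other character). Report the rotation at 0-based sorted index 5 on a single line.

Answer: leC$orac

Derivation:
All 8 rotations (rotation i = S[i:]+S[:i]):
  rot[0] = oracleC$
  rot[1] = racleC$o
  rot[2] = acleC$or
  rot[3] = cleC$ora
  rot[4] = leC$orac
  rot[5] = eC$oracl
  rot[6] = C$oracle
  rot[7] = $oracleC
Sorted (with $ < everything):
  sorted[0] = $oracleC
  sorted[1] = C$oracle
  sorted[2] = acleC$or
  sorted[3] = cleC$ora
  sorted[4] = eC$oracl
  sorted[5] = leC$orac
  sorted[6] = oracleC$
  sorted[7] = racleC$o
sorted[5] = leC$orac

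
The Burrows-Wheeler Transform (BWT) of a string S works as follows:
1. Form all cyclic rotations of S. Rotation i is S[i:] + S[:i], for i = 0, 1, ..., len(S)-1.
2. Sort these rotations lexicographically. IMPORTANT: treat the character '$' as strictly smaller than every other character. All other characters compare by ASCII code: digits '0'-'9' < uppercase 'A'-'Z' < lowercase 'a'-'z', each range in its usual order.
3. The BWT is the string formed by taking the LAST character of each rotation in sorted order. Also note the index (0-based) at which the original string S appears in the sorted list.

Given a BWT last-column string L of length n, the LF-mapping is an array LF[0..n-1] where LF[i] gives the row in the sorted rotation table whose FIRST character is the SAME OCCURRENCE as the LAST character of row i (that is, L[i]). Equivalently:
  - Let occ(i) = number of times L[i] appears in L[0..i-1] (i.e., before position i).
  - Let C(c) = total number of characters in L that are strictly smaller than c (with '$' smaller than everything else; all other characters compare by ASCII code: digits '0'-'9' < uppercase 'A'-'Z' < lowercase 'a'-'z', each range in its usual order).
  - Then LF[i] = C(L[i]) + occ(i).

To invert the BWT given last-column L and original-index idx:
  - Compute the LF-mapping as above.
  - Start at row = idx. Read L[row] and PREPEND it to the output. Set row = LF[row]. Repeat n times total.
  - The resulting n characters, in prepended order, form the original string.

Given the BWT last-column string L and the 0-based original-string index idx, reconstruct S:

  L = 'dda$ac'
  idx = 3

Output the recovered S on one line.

Answer: cdaad$

Derivation:
LF mapping: 4 5 1 0 2 3
Walk LF starting at row 3, prepending L[row]:
  step 1: row=3, L[3]='$', prepend. Next row=LF[3]=0
  step 2: row=0, L[0]='d', prepend. Next row=LF[0]=4
  step 3: row=4, L[4]='a', prepend. Next row=LF[4]=2
  step 4: row=2, L[2]='a', prepend. Next row=LF[2]=1
  step 5: row=1, L[1]='d', prepend. Next row=LF[1]=5
  step 6: row=5, L[5]='c', prepend. Next row=LF[5]=3
Reversed output: cdaad$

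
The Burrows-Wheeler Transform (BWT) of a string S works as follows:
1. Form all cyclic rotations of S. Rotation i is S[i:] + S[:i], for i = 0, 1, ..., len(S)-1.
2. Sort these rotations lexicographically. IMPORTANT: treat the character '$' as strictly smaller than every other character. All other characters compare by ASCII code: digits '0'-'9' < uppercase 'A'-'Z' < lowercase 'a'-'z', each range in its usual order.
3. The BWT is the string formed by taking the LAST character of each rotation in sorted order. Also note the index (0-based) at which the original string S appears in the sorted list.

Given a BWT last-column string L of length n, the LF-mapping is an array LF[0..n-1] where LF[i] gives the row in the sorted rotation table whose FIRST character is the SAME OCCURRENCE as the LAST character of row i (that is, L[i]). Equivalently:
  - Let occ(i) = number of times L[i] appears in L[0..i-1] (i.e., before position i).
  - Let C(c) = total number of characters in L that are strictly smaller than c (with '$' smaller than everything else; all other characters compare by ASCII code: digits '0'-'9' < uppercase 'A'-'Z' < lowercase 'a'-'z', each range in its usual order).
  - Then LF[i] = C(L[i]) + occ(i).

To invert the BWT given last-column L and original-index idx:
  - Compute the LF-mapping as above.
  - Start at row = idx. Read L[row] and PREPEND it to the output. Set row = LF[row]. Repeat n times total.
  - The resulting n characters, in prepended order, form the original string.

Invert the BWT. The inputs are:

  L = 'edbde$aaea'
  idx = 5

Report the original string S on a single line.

LF mapping: 7 5 4 6 8 0 1 2 9 3
Walk LF starting at row 5, prepending L[row]:
  step 1: row=5, L[5]='$', prepend. Next row=LF[5]=0
  step 2: row=0, L[0]='e', prepend. Next row=LF[0]=7
  step 3: row=7, L[7]='a', prepend. Next row=LF[7]=2
  step 4: row=2, L[2]='b', prepend. Next row=LF[2]=4
  step 5: row=4, L[4]='e', prepend. Next row=LF[4]=8
  step 6: row=8, L[8]='e', prepend. Next row=LF[8]=9
  step 7: row=9, L[9]='a', prepend. Next row=LF[9]=3
  step 8: row=3, L[3]='d', prepend. Next row=LF[3]=6
  step 9: row=6, L[6]='a', prepend. Next row=LF[6]=1
  step 10: row=1, L[1]='d', prepend. Next row=LF[1]=5
Reversed output: dadaeebae$

Answer: dadaeebae$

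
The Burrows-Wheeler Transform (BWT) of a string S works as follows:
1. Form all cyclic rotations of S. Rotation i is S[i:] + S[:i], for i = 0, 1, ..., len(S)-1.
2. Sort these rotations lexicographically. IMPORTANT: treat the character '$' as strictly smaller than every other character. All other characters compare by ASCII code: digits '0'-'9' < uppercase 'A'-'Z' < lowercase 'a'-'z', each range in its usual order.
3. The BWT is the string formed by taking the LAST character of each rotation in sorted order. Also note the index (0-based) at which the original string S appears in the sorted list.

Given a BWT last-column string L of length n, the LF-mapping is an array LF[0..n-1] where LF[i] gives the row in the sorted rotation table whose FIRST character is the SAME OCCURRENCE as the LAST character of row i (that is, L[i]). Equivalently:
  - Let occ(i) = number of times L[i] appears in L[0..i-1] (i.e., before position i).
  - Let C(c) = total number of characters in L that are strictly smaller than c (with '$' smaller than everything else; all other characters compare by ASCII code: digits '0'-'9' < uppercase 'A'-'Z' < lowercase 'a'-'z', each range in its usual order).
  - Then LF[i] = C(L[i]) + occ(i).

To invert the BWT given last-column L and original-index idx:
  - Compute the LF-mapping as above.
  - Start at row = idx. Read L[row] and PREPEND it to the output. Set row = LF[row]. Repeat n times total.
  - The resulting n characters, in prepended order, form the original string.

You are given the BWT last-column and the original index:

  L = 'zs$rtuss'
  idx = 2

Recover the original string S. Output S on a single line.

LF mapping: 7 2 0 1 5 6 3 4
Walk LF starting at row 2, prepending L[row]:
  step 1: row=2, L[2]='$', prepend. Next row=LF[2]=0
  step 2: row=0, L[0]='z', prepend. Next row=LF[0]=7
  step 3: row=7, L[7]='s', prepend. Next row=LF[7]=4
  step 4: row=4, L[4]='t', prepend. Next row=LF[4]=5
  step 5: row=5, L[5]='u', prepend. Next row=LF[5]=6
  step 6: row=6, L[6]='s', prepend. Next row=LF[6]=3
  step 7: row=3, L[3]='r', prepend. Next row=LF[3]=1
  step 8: row=1, L[1]='s', prepend. Next row=LF[1]=2
Reversed output: srsutsz$

Answer: srsutsz$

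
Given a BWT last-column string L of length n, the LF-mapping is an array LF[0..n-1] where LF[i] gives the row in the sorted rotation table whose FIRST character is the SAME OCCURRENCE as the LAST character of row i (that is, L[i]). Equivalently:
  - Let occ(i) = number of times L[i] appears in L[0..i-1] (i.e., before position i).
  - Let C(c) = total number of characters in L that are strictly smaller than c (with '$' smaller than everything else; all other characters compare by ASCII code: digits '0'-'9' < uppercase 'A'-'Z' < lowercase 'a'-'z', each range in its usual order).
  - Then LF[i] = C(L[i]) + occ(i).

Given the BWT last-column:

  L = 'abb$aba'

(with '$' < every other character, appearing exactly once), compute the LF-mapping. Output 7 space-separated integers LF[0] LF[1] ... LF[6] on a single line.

Answer: 1 4 5 0 2 6 3

Derivation:
Char counts: '$':1, 'a':3, 'b':3
C (first-col start): C('$')=0, C('a')=1, C('b')=4
L[0]='a': occ=0, LF[0]=C('a')+0=1+0=1
L[1]='b': occ=0, LF[1]=C('b')+0=4+0=4
L[2]='b': occ=1, LF[2]=C('b')+1=4+1=5
L[3]='$': occ=0, LF[3]=C('$')+0=0+0=0
L[4]='a': occ=1, LF[4]=C('a')+1=1+1=2
L[5]='b': occ=2, LF[5]=C('b')+2=4+2=6
L[6]='a': occ=2, LF[6]=C('a')+2=1+2=3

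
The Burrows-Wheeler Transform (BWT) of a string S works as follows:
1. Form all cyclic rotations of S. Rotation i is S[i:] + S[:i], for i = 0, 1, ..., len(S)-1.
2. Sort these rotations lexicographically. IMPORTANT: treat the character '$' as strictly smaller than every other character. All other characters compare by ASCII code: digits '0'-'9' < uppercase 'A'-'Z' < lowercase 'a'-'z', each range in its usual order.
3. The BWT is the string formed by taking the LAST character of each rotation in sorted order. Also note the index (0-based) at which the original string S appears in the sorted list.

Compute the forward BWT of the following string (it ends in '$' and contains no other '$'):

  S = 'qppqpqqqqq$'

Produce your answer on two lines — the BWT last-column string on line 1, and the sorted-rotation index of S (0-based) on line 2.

All 11 rotations (rotation i = S[i:]+S[:i]):
  rot[0] = qppqpqqqqq$
  rot[1] = ppqpqqqqq$q
  rot[2] = pqpqqqqq$qp
  rot[3] = qpqqqqq$qpp
  rot[4] = pqqqqq$qppq
  rot[5] = qqqqq$qppqp
  rot[6] = qqqq$qppqpq
  rot[7] = qqq$qppqpqq
  rot[8] = qq$qppqpqqq
  rot[9] = q$qppqpqqqq
  rot[10] = $qppqpqqqqq
Sorted (with $ < everything):
  sorted[0] = $qppqpqqqqq  (last char: 'q')
  sorted[1] = ppqpqqqqq$q  (last char: 'q')
  sorted[2] = pqpqqqqq$qp  (last char: 'p')
  sorted[3] = pqqqqq$qppq  (last char: 'q')
  sorted[4] = q$qppqpqqqq  (last char: 'q')
  sorted[5] = qppqpqqqqq$  (last char: '$')
  sorted[6] = qpqqqqq$qpp  (last char: 'p')
  sorted[7] = qq$qppqpqqq  (last char: 'q')
  sorted[8] = qqq$qppqpqq  (last char: 'q')
  sorted[9] = qqqq$qppqpq  (last char: 'q')
  sorted[10] = qqqqq$qppqp  (last char: 'p')
Last column: qqpqq$pqqqp
Original string S is at sorted index 5

Answer: qqpqq$pqqqp
5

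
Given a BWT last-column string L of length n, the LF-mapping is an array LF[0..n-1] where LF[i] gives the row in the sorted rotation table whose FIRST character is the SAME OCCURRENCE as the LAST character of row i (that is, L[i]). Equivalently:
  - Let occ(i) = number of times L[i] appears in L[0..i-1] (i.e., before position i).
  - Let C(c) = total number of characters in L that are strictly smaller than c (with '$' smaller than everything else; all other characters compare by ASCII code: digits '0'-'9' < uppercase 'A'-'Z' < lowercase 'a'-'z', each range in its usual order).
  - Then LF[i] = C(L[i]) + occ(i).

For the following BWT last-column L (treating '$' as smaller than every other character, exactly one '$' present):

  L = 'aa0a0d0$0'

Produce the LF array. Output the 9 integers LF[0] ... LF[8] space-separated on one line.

Char counts: '$':1, '0':4, 'a':3, 'd':1
C (first-col start): C('$')=0, C('0')=1, C('a')=5, C('d')=8
L[0]='a': occ=0, LF[0]=C('a')+0=5+0=5
L[1]='a': occ=1, LF[1]=C('a')+1=5+1=6
L[2]='0': occ=0, LF[2]=C('0')+0=1+0=1
L[3]='a': occ=2, LF[3]=C('a')+2=5+2=7
L[4]='0': occ=1, LF[4]=C('0')+1=1+1=2
L[5]='d': occ=0, LF[5]=C('d')+0=8+0=8
L[6]='0': occ=2, LF[6]=C('0')+2=1+2=3
L[7]='$': occ=0, LF[7]=C('$')+0=0+0=0
L[8]='0': occ=3, LF[8]=C('0')+3=1+3=4

Answer: 5 6 1 7 2 8 3 0 4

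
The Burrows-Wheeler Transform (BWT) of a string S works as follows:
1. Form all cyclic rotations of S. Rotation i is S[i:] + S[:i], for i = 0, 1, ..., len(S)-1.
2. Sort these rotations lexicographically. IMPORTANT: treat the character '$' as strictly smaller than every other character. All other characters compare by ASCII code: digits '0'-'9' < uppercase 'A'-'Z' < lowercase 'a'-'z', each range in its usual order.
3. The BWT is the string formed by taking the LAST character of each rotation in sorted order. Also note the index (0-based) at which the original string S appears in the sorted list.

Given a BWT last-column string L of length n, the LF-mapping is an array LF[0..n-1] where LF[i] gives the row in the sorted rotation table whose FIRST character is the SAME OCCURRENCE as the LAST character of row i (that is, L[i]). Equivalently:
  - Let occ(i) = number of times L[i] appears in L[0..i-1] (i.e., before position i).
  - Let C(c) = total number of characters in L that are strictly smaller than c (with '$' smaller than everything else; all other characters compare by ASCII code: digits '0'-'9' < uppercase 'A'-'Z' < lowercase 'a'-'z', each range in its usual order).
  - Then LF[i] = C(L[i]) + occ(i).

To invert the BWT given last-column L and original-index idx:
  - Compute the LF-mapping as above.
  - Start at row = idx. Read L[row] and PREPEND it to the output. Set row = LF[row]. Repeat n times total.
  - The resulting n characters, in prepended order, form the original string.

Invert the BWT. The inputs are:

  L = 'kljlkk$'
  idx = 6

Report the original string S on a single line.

Answer: lkkljk$

Derivation:
LF mapping: 2 5 1 6 3 4 0
Walk LF starting at row 6, prepending L[row]:
  step 1: row=6, L[6]='$', prepend. Next row=LF[6]=0
  step 2: row=0, L[0]='k', prepend. Next row=LF[0]=2
  step 3: row=2, L[2]='j', prepend. Next row=LF[2]=1
  step 4: row=1, L[1]='l', prepend. Next row=LF[1]=5
  step 5: row=5, L[5]='k', prepend. Next row=LF[5]=4
  step 6: row=4, L[4]='k', prepend. Next row=LF[4]=3
  step 7: row=3, L[3]='l', prepend. Next row=LF[3]=6
Reversed output: lkkljk$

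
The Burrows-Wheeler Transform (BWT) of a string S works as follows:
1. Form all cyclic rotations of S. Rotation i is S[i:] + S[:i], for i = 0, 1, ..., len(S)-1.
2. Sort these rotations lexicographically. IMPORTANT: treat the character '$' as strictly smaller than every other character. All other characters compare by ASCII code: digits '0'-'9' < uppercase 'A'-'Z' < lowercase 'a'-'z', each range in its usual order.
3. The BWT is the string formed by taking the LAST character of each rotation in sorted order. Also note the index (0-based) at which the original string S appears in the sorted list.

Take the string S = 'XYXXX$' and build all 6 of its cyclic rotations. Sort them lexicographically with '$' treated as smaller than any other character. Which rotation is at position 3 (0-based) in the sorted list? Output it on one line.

Answer: XXX$XY

Derivation:
All 6 rotations (rotation i = S[i:]+S[:i]):
  rot[0] = XYXXX$
  rot[1] = YXXX$X
  rot[2] = XXX$XY
  rot[3] = XX$XYX
  rot[4] = X$XYXX
  rot[5] = $XYXXX
Sorted (with $ < everything):
  sorted[0] = $XYXXX
  sorted[1] = X$XYXX
  sorted[2] = XX$XYX
  sorted[3] = XXX$XY
  sorted[4] = XYXXX$
  sorted[5] = YXXX$X
sorted[3] = XXX$XY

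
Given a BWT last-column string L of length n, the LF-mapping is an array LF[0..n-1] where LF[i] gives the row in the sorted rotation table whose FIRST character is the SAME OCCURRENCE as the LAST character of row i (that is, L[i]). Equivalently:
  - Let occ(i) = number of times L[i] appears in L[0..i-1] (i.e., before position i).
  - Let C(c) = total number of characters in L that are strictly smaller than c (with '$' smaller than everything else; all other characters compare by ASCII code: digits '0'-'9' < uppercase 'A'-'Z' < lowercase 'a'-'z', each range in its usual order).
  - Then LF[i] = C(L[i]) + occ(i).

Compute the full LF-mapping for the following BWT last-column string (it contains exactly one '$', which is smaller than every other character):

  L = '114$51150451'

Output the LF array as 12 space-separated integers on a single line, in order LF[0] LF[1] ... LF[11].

Char counts: '$':1, '0':1, '1':5, '4':2, '5':3
C (first-col start): C('$')=0, C('0')=1, C('1')=2, C('4')=7, C('5')=9
L[0]='1': occ=0, LF[0]=C('1')+0=2+0=2
L[1]='1': occ=1, LF[1]=C('1')+1=2+1=3
L[2]='4': occ=0, LF[2]=C('4')+0=7+0=7
L[3]='$': occ=0, LF[3]=C('$')+0=0+0=0
L[4]='5': occ=0, LF[4]=C('5')+0=9+0=9
L[5]='1': occ=2, LF[5]=C('1')+2=2+2=4
L[6]='1': occ=3, LF[6]=C('1')+3=2+3=5
L[7]='5': occ=1, LF[7]=C('5')+1=9+1=10
L[8]='0': occ=0, LF[8]=C('0')+0=1+0=1
L[9]='4': occ=1, LF[9]=C('4')+1=7+1=8
L[10]='5': occ=2, LF[10]=C('5')+2=9+2=11
L[11]='1': occ=4, LF[11]=C('1')+4=2+4=6

Answer: 2 3 7 0 9 4 5 10 1 8 11 6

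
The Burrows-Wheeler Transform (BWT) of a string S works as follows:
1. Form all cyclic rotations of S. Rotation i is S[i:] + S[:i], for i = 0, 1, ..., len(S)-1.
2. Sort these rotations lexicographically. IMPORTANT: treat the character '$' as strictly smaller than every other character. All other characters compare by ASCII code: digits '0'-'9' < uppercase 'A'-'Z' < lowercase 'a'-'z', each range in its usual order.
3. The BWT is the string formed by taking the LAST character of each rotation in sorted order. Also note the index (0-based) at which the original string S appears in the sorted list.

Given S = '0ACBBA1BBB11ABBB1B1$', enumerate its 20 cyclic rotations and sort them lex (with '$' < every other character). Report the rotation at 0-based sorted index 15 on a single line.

All 20 rotations (rotation i = S[i:]+S[:i]):
  rot[0] = 0ACBBA1BBB11ABBB1B1$
  rot[1] = ACBBA1BBB11ABBB1B1$0
  rot[2] = CBBA1BBB11ABBB1B1$0A
  rot[3] = BBA1BBB11ABBB1B1$0AC
  rot[4] = BA1BBB11ABBB1B1$0ACB
  rot[5] = A1BBB11ABBB1B1$0ACBB
  rot[6] = 1BBB11ABBB1B1$0ACBBA
  rot[7] = BBB11ABBB1B1$0ACBBA1
  rot[8] = BB11ABBB1B1$0ACBBA1B
  rot[9] = B11ABBB1B1$0ACBBA1BB
  rot[10] = 11ABBB1B1$0ACBBA1BBB
  rot[11] = 1ABBB1B1$0ACBBA1BBB1
  rot[12] = ABBB1B1$0ACBBA1BBB11
  rot[13] = BBB1B1$0ACBBA1BBB11A
  rot[14] = BB1B1$0ACBBA1BBB11AB
  rot[15] = B1B1$0ACBBA1BBB11ABB
  rot[16] = 1B1$0ACBBA1BBB11ABBB
  rot[17] = B1$0ACBBA1BBB11ABBB1
  rot[18] = 1$0ACBBA1BBB11ABBB1B
  rot[19] = $0ACBBA1BBB11ABBB1B1
Sorted (with $ < everything):
  sorted[0] = $0ACBBA1BBB11ABBB1B1
  sorted[1] = 0ACBBA1BBB11ABBB1B1$
  sorted[2] = 1$0ACBBA1BBB11ABBB1B
  sorted[3] = 11ABBB1B1$0ACBBA1BBB
  sorted[4] = 1ABBB1B1$0ACBBA1BBB1
  sorted[5] = 1B1$0ACBBA1BBB11ABBB
  sorted[6] = 1BBB11ABBB1B1$0ACBBA
  sorted[7] = A1BBB11ABBB1B1$0ACBB
  sorted[8] = ABBB1B1$0ACBBA1BBB11
  sorted[9] = ACBBA1BBB11ABBB1B1$0
  sorted[10] = B1$0ACBBA1BBB11ABBB1
  sorted[11] = B11ABBB1B1$0ACBBA1BB
  sorted[12] = B1B1$0ACBBA1BBB11ABB
  sorted[13] = BA1BBB11ABBB1B1$0ACB
  sorted[14] = BB11ABBB1B1$0ACBBA1B
  sorted[15] = BB1B1$0ACBBA1BBB11AB
  sorted[16] = BBA1BBB11ABBB1B1$0AC
  sorted[17] = BBB11ABBB1B1$0ACBBA1
  sorted[18] = BBB1B1$0ACBBA1BBB11A
  sorted[19] = CBBA1BBB11ABBB1B1$0A
sorted[15] = BB1B1$0ACBBA1BBB11AB

Answer: BB1B1$0ACBBA1BBB11AB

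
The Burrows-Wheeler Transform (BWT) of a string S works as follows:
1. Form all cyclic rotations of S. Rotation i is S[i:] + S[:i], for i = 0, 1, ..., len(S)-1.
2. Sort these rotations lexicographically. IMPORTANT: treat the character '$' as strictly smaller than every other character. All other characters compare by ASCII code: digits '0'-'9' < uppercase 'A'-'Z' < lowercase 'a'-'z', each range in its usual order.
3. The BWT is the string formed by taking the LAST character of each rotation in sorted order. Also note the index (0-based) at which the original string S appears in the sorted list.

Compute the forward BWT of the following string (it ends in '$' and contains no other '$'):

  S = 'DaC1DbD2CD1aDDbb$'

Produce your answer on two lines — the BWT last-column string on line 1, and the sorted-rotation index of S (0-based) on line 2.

Answer: bCDDa2Cba$1DD1bDD
9

Derivation:
All 17 rotations (rotation i = S[i:]+S[:i]):
  rot[0] = DaC1DbD2CD1aDDbb$
  rot[1] = aC1DbD2CD1aDDbb$D
  rot[2] = C1DbD2CD1aDDbb$Da
  rot[3] = 1DbD2CD1aDDbb$DaC
  rot[4] = DbD2CD1aDDbb$DaC1
  rot[5] = bD2CD1aDDbb$DaC1D
  rot[6] = D2CD1aDDbb$DaC1Db
  rot[7] = 2CD1aDDbb$DaC1DbD
  rot[8] = CD1aDDbb$DaC1DbD2
  rot[9] = D1aDDbb$DaC1DbD2C
  rot[10] = 1aDDbb$DaC1DbD2CD
  rot[11] = aDDbb$DaC1DbD2CD1
  rot[12] = DDbb$DaC1DbD2CD1a
  rot[13] = Dbb$DaC1DbD2CD1aD
  rot[14] = bb$DaC1DbD2CD1aDD
  rot[15] = b$DaC1DbD2CD1aDDb
  rot[16] = $DaC1DbD2CD1aDDbb
Sorted (with $ < everything):
  sorted[0] = $DaC1DbD2CD1aDDbb  (last char: 'b')
  sorted[1] = 1DbD2CD1aDDbb$DaC  (last char: 'C')
  sorted[2] = 1aDDbb$DaC1DbD2CD  (last char: 'D')
  sorted[3] = 2CD1aDDbb$DaC1DbD  (last char: 'D')
  sorted[4] = C1DbD2CD1aDDbb$Da  (last char: 'a')
  sorted[5] = CD1aDDbb$DaC1DbD2  (last char: '2')
  sorted[6] = D1aDDbb$DaC1DbD2C  (last char: 'C')
  sorted[7] = D2CD1aDDbb$DaC1Db  (last char: 'b')
  sorted[8] = DDbb$DaC1DbD2CD1a  (last char: 'a')
  sorted[9] = DaC1DbD2CD1aDDbb$  (last char: '$')
  sorted[10] = DbD2CD1aDDbb$DaC1  (last char: '1')
  sorted[11] = Dbb$DaC1DbD2CD1aD  (last char: 'D')
  sorted[12] = aC1DbD2CD1aDDbb$D  (last char: 'D')
  sorted[13] = aDDbb$DaC1DbD2CD1  (last char: '1')
  sorted[14] = b$DaC1DbD2CD1aDDb  (last char: 'b')
  sorted[15] = bD2CD1aDDbb$DaC1D  (last char: 'D')
  sorted[16] = bb$DaC1DbD2CD1aDD  (last char: 'D')
Last column: bCDDa2Cba$1DD1bDD
Original string S is at sorted index 9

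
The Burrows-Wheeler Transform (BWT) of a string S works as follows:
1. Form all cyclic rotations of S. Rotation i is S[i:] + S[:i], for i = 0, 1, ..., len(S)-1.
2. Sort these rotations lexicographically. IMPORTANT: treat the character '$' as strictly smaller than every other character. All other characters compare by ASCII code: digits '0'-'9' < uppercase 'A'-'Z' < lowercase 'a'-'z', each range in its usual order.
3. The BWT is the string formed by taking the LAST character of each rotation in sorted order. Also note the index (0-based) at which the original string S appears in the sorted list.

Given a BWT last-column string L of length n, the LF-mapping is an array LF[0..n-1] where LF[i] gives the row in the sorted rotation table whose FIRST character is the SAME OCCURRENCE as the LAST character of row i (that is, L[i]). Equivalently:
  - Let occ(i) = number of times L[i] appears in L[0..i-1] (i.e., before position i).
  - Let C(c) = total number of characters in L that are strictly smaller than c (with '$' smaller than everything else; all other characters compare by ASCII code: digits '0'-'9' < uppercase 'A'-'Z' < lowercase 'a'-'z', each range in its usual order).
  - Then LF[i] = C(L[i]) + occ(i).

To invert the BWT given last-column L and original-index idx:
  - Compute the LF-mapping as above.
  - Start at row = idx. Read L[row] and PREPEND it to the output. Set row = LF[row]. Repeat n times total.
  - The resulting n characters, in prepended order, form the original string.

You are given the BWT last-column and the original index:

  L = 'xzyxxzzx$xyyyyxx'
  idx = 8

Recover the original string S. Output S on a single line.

Answer: yxxxxzxzxyyyyzx$

Derivation:
LF mapping: 1 13 8 2 3 14 15 4 0 5 9 10 11 12 6 7
Walk LF starting at row 8, prepending L[row]:
  step 1: row=8, L[8]='$', prepend. Next row=LF[8]=0
  step 2: row=0, L[0]='x', prepend. Next row=LF[0]=1
  step 3: row=1, L[1]='z', prepend. Next row=LF[1]=13
  step 4: row=13, L[13]='y', prepend. Next row=LF[13]=12
  step 5: row=12, L[12]='y', prepend. Next row=LF[12]=11
  step 6: row=11, L[11]='y', prepend. Next row=LF[11]=10
  step 7: row=10, L[10]='y', prepend. Next row=LF[10]=9
  step 8: row=9, L[9]='x', prepend. Next row=LF[9]=5
  step 9: row=5, L[5]='z', prepend. Next row=LF[5]=14
  step 10: row=14, L[14]='x', prepend. Next row=LF[14]=6
  step 11: row=6, L[6]='z', prepend. Next row=LF[6]=15
  step 12: row=15, L[15]='x', prepend. Next row=LF[15]=7
  step 13: row=7, L[7]='x', prepend. Next row=LF[7]=4
  step 14: row=4, L[4]='x', prepend. Next row=LF[4]=3
  step 15: row=3, L[3]='x', prepend. Next row=LF[3]=2
  step 16: row=2, L[2]='y', prepend. Next row=LF[2]=8
Reversed output: yxxxxzxzxyyyyzx$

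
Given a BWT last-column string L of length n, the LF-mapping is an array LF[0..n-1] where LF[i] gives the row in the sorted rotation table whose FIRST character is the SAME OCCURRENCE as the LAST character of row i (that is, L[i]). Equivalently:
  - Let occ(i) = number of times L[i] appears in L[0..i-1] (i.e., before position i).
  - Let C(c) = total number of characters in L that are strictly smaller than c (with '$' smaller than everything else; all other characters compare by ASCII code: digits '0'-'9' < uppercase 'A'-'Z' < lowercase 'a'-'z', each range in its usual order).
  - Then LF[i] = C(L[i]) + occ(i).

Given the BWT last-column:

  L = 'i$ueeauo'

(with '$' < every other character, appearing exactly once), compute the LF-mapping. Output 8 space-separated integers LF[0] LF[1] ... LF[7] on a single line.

Char counts: '$':1, 'a':1, 'e':2, 'i':1, 'o':1, 'u':2
C (first-col start): C('$')=0, C('a')=1, C('e')=2, C('i')=4, C('o')=5, C('u')=6
L[0]='i': occ=0, LF[0]=C('i')+0=4+0=4
L[1]='$': occ=0, LF[1]=C('$')+0=0+0=0
L[2]='u': occ=0, LF[2]=C('u')+0=6+0=6
L[3]='e': occ=0, LF[3]=C('e')+0=2+0=2
L[4]='e': occ=1, LF[4]=C('e')+1=2+1=3
L[5]='a': occ=0, LF[5]=C('a')+0=1+0=1
L[6]='u': occ=1, LF[6]=C('u')+1=6+1=7
L[7]='o': occ=0, LF[7]=C('o')+0=5+0=5

Answer: 4 0 6 2 3 1 7 5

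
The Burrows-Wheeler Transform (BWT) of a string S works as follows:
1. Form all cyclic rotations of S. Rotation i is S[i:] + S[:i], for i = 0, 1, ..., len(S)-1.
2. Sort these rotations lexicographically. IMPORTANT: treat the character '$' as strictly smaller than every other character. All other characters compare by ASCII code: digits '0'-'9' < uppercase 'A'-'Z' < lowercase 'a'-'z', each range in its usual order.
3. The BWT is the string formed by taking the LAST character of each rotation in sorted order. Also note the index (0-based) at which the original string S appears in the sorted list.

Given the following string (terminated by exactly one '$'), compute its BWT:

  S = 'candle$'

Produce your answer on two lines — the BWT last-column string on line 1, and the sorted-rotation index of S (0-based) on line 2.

All 7 rotations (rotation i = S[i:]+S[:i]):
  rot[0] = candle$
  rot[1] = andle$c
  rot[2] = ndle$ca
  rot[3] = dle$can
  rot[4] = le$cand
  rot[5] = e$candl
  rot[6] = $candle
Sorted (with $ < everything):
  sorted[0] = $candle  (last char: 'e')
  sorted[1] = andle$c  (last char: 'c')
  sorted[2] = candle$  (last char: '$')
  sorted[3] = dle$can  (last char: 'n')
  sorted[4] = e$candl  (last char: 'l')
  sorted[5] = le$cand  (last char: 'd')
  sorted[6] = ndle$ca  (last char: 'a')
Last column: ec$nlda
Original string S is at sorted index 2

Answer: ec$nlda
2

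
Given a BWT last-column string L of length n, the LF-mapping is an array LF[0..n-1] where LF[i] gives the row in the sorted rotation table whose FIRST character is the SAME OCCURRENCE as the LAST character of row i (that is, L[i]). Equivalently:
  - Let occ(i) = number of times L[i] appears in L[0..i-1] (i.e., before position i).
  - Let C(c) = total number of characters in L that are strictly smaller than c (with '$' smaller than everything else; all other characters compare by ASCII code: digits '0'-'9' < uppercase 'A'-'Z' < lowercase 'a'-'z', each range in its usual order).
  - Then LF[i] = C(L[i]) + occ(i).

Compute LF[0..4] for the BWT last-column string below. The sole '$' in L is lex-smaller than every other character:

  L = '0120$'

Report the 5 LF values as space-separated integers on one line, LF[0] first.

Answer: 1 3 4 2 0

Derivation:
Char counts: '$':1, '0':2, '1':1, '2':1
C (first-col start): C('$')=0, C('0')=1, C('1')=3, C('2')=4
L[0]='0': occ=0, LF[0]=C('0')+0=1+0=1
L[1]='1': occ=0, LF[1]=C('1')+0=3+0=3
L[2]='2': occ=0, LF[2]=C('2')+0=4+0=4
L[3]='0': occ=1, LF[3]=C('0')+1=1+1=2
L[4]='$': occ=0, LF[4]=C('$')+0=0+0=0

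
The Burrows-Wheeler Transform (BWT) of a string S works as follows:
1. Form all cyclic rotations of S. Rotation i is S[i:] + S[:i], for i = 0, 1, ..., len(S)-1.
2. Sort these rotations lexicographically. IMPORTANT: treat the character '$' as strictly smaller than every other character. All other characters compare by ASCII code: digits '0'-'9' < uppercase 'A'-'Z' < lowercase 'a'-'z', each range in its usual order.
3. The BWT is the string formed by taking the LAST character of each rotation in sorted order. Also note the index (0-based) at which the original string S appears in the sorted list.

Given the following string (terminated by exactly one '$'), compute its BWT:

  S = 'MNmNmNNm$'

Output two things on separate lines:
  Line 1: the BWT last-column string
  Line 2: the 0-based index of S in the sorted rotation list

All 9 rotations (rotation i = S[i:]+S[:i]):
  rot[0] = MNmNmNNm$
  rot[1] = NmNmNNm$M
  rot[2] = mNmNNm$MN
  rot[3] = NmNNm$MNm
  rot[4] = mNNm$MNmN
  rot[5] = NNm$MNmNm
  rot[6] = Nm$MNmNmN
  rot[7] = m$MNmNmNN
  rot[8] = $MNmNmNNm
Sorted (with $ < everything):
  sorted[0] = $MNmNmNNm  (last char: 'm')
  sorted[1] = MNmNmNNm$  (last char: '$')
  sorted[2] = NNm$MNmNm  (last char: 'm')
  sorted[3] = Nm$MNmNmN  (last char: 'N')
  sorted[4] = NmNNm$MNm  (last char: 'm')
  sorted[5] = NmNmNNm$M  (last char: 'M')
  sorted[6] = m$MNmNmNN  (last char: 'N')
  sorted[7] = mNNm$MNmN  (last char: 'N')
  sorted[8] = mNmNNm$MN  (last char: 'N')
Last column: m$mNmMNNN
Original string S is at sorted index 1

Answer: m$mNmMNNN
1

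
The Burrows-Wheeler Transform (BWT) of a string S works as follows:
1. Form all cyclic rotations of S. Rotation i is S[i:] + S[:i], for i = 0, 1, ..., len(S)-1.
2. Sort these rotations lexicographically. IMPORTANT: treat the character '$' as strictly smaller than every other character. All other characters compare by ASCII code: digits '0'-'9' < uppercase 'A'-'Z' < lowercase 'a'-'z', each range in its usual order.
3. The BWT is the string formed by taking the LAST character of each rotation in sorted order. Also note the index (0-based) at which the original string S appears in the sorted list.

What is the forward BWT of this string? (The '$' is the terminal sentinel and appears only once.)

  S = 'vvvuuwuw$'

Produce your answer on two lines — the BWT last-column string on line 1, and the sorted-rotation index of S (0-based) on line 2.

Answer: wvwuvv$uu
6

Derivation:
All 9 rotations (rotation i = S[i:]+S[:i]):
  rot[0] = vvvuuwuw$
  rot[1] = vvuuwuw$v
  rot[2] = vuuwuw$vv
  rot[3] = uuwuw$vvv
  rot[4] = uwuw$vvvu
  rot[5] = wuw$vvvuu
  rot[6] = uw$vvvuuw
  rot[7] = w$vvvuuwu
  rot[8] = $vvvuuwuw
Sorted (with $ < everything):
  sorted[0] = $vvvuuwuw  (last char: 'w')
  sorted[1] = uuwuw$vvv  (last char: 'v')
  sorted[2] = uw$vvvuuw  (last char: 'w')
  sorted[3] = uwuw$vvvu  (last char: 'u')
  sorted[4] = vuuwuw$vv  (last char: 'v')
  sorted[5] = vvuuwuw$v  (last char: 'v')
  sorted[6] = vvvuuwuw$  (last char: '$')
  sorted[7] = w$vvvuuwu  (last char: 'u')
  sorted[8] = wuw$vvvuu  (last char: 'u')
Last column: wvwuvv$uu
Original string S is at sorted index 6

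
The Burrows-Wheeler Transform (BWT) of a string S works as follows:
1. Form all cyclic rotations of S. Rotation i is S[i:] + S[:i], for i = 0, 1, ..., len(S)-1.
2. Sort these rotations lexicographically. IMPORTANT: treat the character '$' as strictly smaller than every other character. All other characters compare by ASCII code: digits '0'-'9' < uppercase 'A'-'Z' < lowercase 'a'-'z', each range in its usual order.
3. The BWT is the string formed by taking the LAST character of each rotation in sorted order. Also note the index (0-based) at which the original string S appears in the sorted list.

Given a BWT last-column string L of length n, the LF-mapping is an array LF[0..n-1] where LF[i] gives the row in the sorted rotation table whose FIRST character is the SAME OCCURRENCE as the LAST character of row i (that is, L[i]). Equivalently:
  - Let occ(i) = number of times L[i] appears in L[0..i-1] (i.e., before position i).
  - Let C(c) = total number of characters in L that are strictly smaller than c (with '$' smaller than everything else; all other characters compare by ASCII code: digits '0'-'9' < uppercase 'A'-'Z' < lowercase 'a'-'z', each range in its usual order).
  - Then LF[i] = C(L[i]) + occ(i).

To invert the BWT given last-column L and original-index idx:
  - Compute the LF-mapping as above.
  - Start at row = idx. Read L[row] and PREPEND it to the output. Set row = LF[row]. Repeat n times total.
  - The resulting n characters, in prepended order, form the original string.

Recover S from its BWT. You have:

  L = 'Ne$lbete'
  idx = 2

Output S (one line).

LF mapping: 1 3 0 6 2 4 7 5
Walk LF starting at row 2, prepending L[row]:
  step 1: row=2, L[2]='$', prepend. Next row=LF[2]=0
  step 2: row=0, L[0]='N', prepend. Next row=LF[0]=1
  step 3: row=1, L[1]='e', prepend. Next row=LF[1]=3
  step 4: row=3, L[3]='l', prepend. Next row=LF[3]=6
  step 5: row=6, L[6]='t', prepend. Next row=LF[6]=7
  step 6: row=7, L[7]='e', prepend. Next row=LF[7]=5
  step 7: row=5, L[5]='e', prepend. Next row=LF[5]=4
  step 8: row=4, L[4]='b', prepend. Next row=LF[4]=2
Reversed output: beetleN$

Answer: beetleN$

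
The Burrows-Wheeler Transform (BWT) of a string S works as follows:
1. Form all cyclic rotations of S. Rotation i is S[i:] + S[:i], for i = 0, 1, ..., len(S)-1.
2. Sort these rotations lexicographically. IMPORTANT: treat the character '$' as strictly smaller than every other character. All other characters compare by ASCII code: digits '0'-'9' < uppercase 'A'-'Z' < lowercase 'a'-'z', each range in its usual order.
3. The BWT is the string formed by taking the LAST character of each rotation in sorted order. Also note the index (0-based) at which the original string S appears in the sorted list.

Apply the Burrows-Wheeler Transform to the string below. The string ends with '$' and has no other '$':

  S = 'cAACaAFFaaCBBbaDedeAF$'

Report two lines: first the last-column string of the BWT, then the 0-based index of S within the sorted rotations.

All 22 rotations (rotation i = S[i:]+S[:i]):
  rot[0] = cAACaAFFaaCBBbaDedeAF$
  rot[1] = AACaAFFaaCBBbaDedeAF$c
  rot[2] = ACaAFFaaCBBbaDedeAF$cA
  rot[3] = CaAFFaaCBBbaDedeAF$cAA
  rot[4] = aAFFaaCBBbaDedeAF$cAAC
  rot[5] = AFFaaCBBbaDedeAF$cAACa
  rot[6] = FFaaCBBbaDedeAF$cAACaA
  rot[7] = FaaCBBbaDedeAF$cAACaAF
  rot[8] = aaCBBbaDedeAF$cAACaAFF
  rot[9] = aCBBbaDedeAF$cAACaAFFa
  rot[10] = CBBbaDedeAF$cAACaAFFaa
  rot[11] = BBbaDedeAF$cAACaAFFaaC
  rot[12] = BbaDedeAF$cAACaAFFaaCB
  rot[13] = baDedeAF$cAACaAFFaaCBB
  rot[14] = aDedeAF$cAACaAFFaaCBBb
  rot[15] = DedeAF$cAACaAFFaaCBBba
  rot[16] = edeAF$cAACaAFFaaCBBbaD
  rot[17] = deAF$cAACaAFFaaCBBbaDe
  rot[18] = eAF$cAACaAFFaaCBBbaDed
  rot[19] = AF$cAACaAFFaaCBBbaDede
  rot[20] = F$cAACaAFFaaCBBbaDedeA
  rot[21] = $cAACaAFFaaCBBbaDedeAF
Sorted (with $ < everything):
  sorted[0] = $cAACaAFFaaCBBbaDedeAF  (last char: 'F')
  sorted[1] = AACaAFFaaCBBbaDedeAF$c  (last char: 'c')
  sorted[2] = ACaAFFaaCBBbaDedeAF$cA  (last char: 'A')
  sorted[3] = AF$cAACaAFFaaCBBbaDede  (last char: 'e')
  sorted[4] = AFFaaCBBbaDedeAF$cAACa  (last char: 'a')
  sorted[5] = BBbaDedeAF$cAACaAFFaaC  (last char: 'C')
  sorted[6] = BbaDedeAF$cAACaAFFaaCB  (last char: 'B')
  sorted[7] = CBBbaDedeAF$cAACaAFFaa  (last char: 'a')
  sorted[8] = CaAFFaaCBBbaDedeAF$cAA  (last char: 'A')
  sorted[9] = DedeAF$cAACaAFFaaCBBba  (last char: 'a')
  sorted[10] = F$cAACaAFFaaCBBbaDedeA  (last char: 'A')
  sorted[11] = FFaaCBBbaDedeAF$cAACaA  (last char: 'A')
  sorted[12] = FaaCBBbaDedeAF$cAACaAF  (last char: 'F')
  sorted[13] = aAFFaaCBBbaDedeAF$cAAC  (last char: 'C')
  sorted[14] = aCBBbaDedeAF$cAACaAFFa  (last char: 'a')
  sorted[15] = aDedeAF$cAACaAFFaaCBBb  (last char: 'b')
  sorted[16] = aaCBBbaDedeAF$cAACaAFF  (last char: 'F')
  sorted[17] = baDedeAF$cAACaAFFaaCBB  (last char: 'B')
  sorted[18] = cAACaAFFaaCBBbaDedeAF$  (last char: '$')
  sorted[19] = deAF$cAACaAFFaaCBBbaDe  (last char: 'e')
  sorted[20] = eAF$cAACaAFFaaCBBbaDed  (last char: 'd')
  sorted[21] = edeAF$cAACaAFFaaCBBbaD  (last char: 'D')
Last column: FcAeaCBaAaAAFCabFB$edD
Original string S is at sorted index 18

Answer: FcAeaCBaAaAAFCabFB$edD
18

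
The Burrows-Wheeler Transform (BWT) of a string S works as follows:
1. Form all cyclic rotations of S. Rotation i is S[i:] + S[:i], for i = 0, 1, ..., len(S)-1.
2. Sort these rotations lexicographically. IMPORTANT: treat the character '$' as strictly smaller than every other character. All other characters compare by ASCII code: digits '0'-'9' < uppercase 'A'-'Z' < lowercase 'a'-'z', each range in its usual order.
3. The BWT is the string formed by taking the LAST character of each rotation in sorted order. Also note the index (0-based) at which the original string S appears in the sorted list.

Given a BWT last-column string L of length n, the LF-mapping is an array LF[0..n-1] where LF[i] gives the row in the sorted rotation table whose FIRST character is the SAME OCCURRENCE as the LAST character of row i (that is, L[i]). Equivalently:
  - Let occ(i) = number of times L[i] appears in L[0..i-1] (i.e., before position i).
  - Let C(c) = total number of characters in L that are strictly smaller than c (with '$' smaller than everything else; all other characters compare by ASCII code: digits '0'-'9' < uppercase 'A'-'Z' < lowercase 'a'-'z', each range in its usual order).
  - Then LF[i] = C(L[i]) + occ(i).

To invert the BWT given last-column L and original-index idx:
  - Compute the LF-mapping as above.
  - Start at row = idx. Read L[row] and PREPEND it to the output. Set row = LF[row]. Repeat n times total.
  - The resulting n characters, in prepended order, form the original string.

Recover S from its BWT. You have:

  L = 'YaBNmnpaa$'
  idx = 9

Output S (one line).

Answer: panamaBNY$

Derivation:
LF mapping: 3 4 1 2 7 8 9 5 6 0
Walk LF starting at row 9, prepending L[row]:
  step 1: row=9, L[9]='$', prepend. Next row=LF[9]=0
  step 2: row=0, L[0]='Y', prepend. Next row=LF[0]=3
  step 3: row=3, L[3]='N', prepend. Next row=LF[3]=2
  step 4: row=2, L[2]='B', prepend. Next row=LF[2]=1
  step 5: row=1, L[1]='a', prepend. Next row=LF[1]=4
  step 6: row=4, L[4]='m', prepend. Next row=LF[4]=7
  step 7: row=7, L[7]='a', prepend. Next row=LF[7]=5
  step 8: row=5, L[5]='n', prepend. Next row=LF[5]=8
  step 9: row=8, L[8]='a', prepend. Next row=LF[8]=6
  step 10: row=6, L[6]='p', prepend. Next row=LF[6]=9
Reversed output: panamaBNY$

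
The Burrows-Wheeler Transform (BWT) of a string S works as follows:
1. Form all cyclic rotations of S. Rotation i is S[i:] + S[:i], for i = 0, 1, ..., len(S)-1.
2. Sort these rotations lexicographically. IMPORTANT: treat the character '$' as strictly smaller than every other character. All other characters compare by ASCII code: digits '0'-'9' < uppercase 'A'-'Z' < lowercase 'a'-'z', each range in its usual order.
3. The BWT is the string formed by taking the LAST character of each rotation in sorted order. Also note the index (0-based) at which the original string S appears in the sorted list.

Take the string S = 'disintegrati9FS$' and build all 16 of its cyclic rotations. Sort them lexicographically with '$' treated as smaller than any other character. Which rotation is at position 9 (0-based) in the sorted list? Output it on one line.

Answer: integrati9FS$dis

Derivation:
All 16 rotations (rotation i = S[i:]+S[:i]):
  rot[0] = disintegrati9FS$
  rot[1] = isintegrati9FS$d
  rot[2] = sintegrati9FS$di
  rot[3] = integrati9FS$dis
  rot[4] = ntegrati9FS$disi
  rot[5] = tegrati9FS$disin
  rot[6] = egrati9FS$disint
  rot[7] = grati9FS$disinte
  rot[8] = rati9FS$disinteg
  rot[9] = ati9FS$disintegr
  rot[10] = ti9FS$disintegra
  rot[11] = i9FS$disintegrat
  rot[12] = 9FS$disintegrati
  rot[13] = FS$disintegrati9
  rot[14] = S$disintegrati9F
  rot[15] = $disintegrati9FS
Sorted (with $ < everything):
  sorted[0] = $disintegrati9FS
  sorted[1] = 9FS$disintegrati
  sorted[2] = FS$disintegrati9
  sorted[3] = S$disintegrati9F
  sorted[4] = ati9FS$disintegr
  sorted[5] = disintegrati9FS$
  sorted[6] = egrati9FS$disint
  sorted[7] = grati9FS$disinte
  sorted[8] = i9FS$disintegrat
  sorted[9] = integrati9FS$dis
  sorted[10] = isintegrati9FS$d
  sorted[11] = ntegrati9FS$disi
  sorted[12] = rati9FS$disinteg
  sorted[13] = sintegrati9FS$di
  sorted[14] = tegrati9FS$disin
  sorted[15] = ti9FS$disintegra
sorted[9] = integrati9FS$dis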